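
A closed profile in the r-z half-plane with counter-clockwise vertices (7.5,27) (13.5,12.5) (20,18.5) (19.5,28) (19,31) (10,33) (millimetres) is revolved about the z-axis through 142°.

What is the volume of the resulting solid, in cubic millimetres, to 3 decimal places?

Profile (r,z), 6 vertices: (7.5,27) (13.5,12.5) (20,18.5) (19.5,28) (19,31) (10,33)
edge 0: (7.5,27)→(13.5,12.5)  cross = 7.5·12.5 − 13.5·27 = -270.7500; (r_i+r_j)·cross = 21·-270.7500 = -5685.7500
edge 1: (13.5,12.5)→(20,18.5)  cross = 13.5·18.5 − 20·12.5 = -0.2500; (r_i+r_j)·cross = 33.5·-0.2500 = -8.3750
edge 2: (20,18.5)→(19.5,28)  cross = 20·28 − 19.5·18.5 = 199.2500; (r_i+r_j)·cross = 39.5·199.2500 = 7870.3750
edge 3: (19.5,28)→(19,31)  cross = 19.5·31 − 19·28 = 72.5000; (r_i+r_j)·cross = 38.5·72.5000 = 2791.2500
edge 4: (19,31)→(10,33)  cross = 19·33 − 10·31 = 317.0000; (r_i+r_j)·cross = 29·317.0000 = 9193.0000
edge 5: (10,33)→(7.5,27)  cross = 10·27 − 7.5·33 = 22.5000; (r_i+r_j)·cross = 17.5·22.5000 = 393.7500
Σcross = 340.2500 → A = |Σcross|/2 = 170.1250 mm²
Σ(r_i+r_j)·cross = 14554.2500 → first moment M = |Σ|/6 = 2425.7083
R_c = M/A = 2425.7083/170.1250 = 14.2584 mm
θ = 142° = 2.478368 rad
V = θ·R_c·A = 2.478368·14.2584·170.1250 = 6011.797 mm³

Volume = 6011.797 mm³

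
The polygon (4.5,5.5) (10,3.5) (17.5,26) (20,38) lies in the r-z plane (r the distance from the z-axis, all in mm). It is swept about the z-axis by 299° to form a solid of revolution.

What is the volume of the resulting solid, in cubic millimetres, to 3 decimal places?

Volume = 7688.206 mm³

Profile (r,z), 4 vertices: (4.5,5.5) (10,3.5) (17.5,26) (20,38)
edge 0: (4.5,5.5)→(10,3.5)  cross = 4.5·3.5 − 10·5.5 = -39.2500; (r_i+r_j)·cross = 14.5·-39.2500 = -569.1250
edge 1: (10,3.5)→(17.5,26)  cross = 10·26 − 17.5·3.5 = 198.7500; (r_i+r_j)·cross = 27.5·198.7500 = 5465.6250
edge 2: (17.5,26)→(20,38)  cross = 17.5·38 − 20·26 = 145.0000; (r_i+r_j)·cross = 37.5·145.0000 = 5437.5000
edge 3: (20,38)→(4.5,5.5)  cross = 20·5.5 − 4.5·38 = -61.0000; (r_i+r_j)·cross = 24.5·-61.0000 = -1494.5000
Σcross = 243.5000 → A = |Σcross|/2 = 121.7500 mm²
Σ(r_i+r_j)·cross = 8839.5000 → first moment M = |Σ|/6 = 1473.2500
R_c = M/A = 1473.2500/121.7500 = 12.1006 mm
θ = 299° = 5.218534 rad
V = θ·R_c·A = 5.218534·12.1006·121.7500 = 7688.206 mm³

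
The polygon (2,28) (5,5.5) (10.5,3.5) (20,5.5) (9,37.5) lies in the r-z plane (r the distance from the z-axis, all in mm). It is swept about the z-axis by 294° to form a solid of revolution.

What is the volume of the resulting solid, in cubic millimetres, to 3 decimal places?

Volume = 17412.958 mm³

Profile (r,z), 5 vertices: (2,28) (5,5.5) (10.5,3.5) (20,5.5) (9,37.5)
edge 0: (2,28)→(5,5.5)  cross = 2·5.5 − 5·28 = -129.0000; (r_i+r_j)·cross = 7·-129.0000 = -903.0000
edge 1: (5,5.5)→(10.5,3.5)  cross = 5·3.5 − 10.5·5.5 = -40.2500; (r_i+r_j)·cross = 15.5·-40.2500 = -623.8750
edge 2: (10.5,3.5)→(20,5.5)  cross = 10.5·5.5 − 20·3.5 = -12.2500; (r_i+r_j)·cross = 30.5·-12.2500 = -373.6250
edge 3: (20,5.5)→(9,37.5)  cross = 20·37.5 − 9·5.5 = 700.5000; (r_i+r_j)·cross = 29·700.5000 = 20314.5000
edge 4: (9,37.5)→(2,28)  cross = 9·28 − 2·37.5 = 177.0000; (r_i+r_j)·cross = 11·177.0000 = 1947.0000
Σcross = 696.0000 → A = |Σcross|/2 = 348.0000 mm²
Σ(r_i+r_j)·cross = 20361.0000 → first moment M = |Σ|/6 = 3393.5000
R_c = M/A = 3393.5000/348.0000 = 9.7514 mm
θ = 294° = 5.131268 rad
V = θ·R_c·A = 5.131268·9.7514·348.0000 = 17412.958 mm³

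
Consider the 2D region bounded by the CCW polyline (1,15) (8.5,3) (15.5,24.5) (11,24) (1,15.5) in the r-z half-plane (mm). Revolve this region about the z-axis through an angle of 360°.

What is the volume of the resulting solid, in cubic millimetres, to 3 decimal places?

Volume = 7511.024 mm³

Profile (r,z), 5 vertices: (1,15) (8.5,3) (15.5,24.5) (11,24) (1,15.5)
edge 0: (1,15)→(8.5,3)  cross = 1·3 − 8.5·15 = -124.5000; (r_i+r_j)·cross = 9.5·-124.5000 = -1182.7500
edge 1: (8.5,3)→(15.5,24.5)  cross = 8.5·24.5 − 15.5·3 = 161.7500; (r_i+r_j)·cross = 24·161.7500 = 3882.0000
edge 2: (15.5,24.5)→(11,24)  cross = 15.5·24 − 11·24.5 = 102.5000; (r_i+r_j)·cross = 26.5·102.5000 = 2716.2500
edge 3: (11,24)→(1,15.5)  cross = 11·15.5 − 1·24 = 146.5000; (r_i+r_j)·cross = 12·146.5000 = 1758.0000
edge 4: (1,15.5)→(1,15)  cross = 1·15 − 1·15.5 = -0.5000; (r_i+r_j)·cross = 2·-0.5000 = -1.0000
Σcross = 285.7500 → A = |Σcross|/2 = 142.8750 mm²
Σ(r_i+r_j)·cross = 7172.5000 → first moment M = |Σ|/6 = 1195.4167
R_c = M/A = 1195.4167/142.8750 = 8.3669 mm
θ = 360° = 6.283185 rad
V = θ·R_c·A = 6.283185·8.3669·142.8750 = 7511.024 mm³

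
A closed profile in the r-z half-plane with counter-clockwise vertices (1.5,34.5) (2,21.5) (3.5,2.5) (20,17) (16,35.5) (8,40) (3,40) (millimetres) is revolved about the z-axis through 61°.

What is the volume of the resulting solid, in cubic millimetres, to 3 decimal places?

Profile (r,z), 7 vertices: (1.5,34.5) (2,21.5) (3.5,2.5) (20,17) (16,35.5) (8,40) (3,40)
edge 0: (1.5,34.5)→(2,21.5)  cross = 1.5·21.5 − 2·34.5 = -36.7500; (r_i+r_j)·cross = 3.5·-36.7500 = -128.6250
edge 1: (2,21.5)→(3.5,2.5)  cross = 2·2.5 − 3.5·21.5 = -70.2500; (r_i+r_j)·cross = 5.5·-70.2500 = -386.3750
edge 2: (3.5,2.5)→(20,17)  cross = 3.5·17 − 20·2.5 = 9.5000; (r_i+r_j)·cross = 23.5·9.5000 = 223.2500
edge 3: (20,17)→(16,35.5)  cross = 20·35.5 − 16·17 = 438.0000; (r_i+r_j)·cross = 36·438.0000 = 15768.0000
edge 4: (16,35.5)→(8,40)  cross = 16·40 − 8·35.5 = 356.0000; (r_i+r_j)·cross = 24·356.0000 = 8544.0000
edge 5: (8,40)→(3,40)  cross = 8·40 − 3·40 = 200.0000; (r_i+r_j)·cross = 11·200.0000 = 2200.0000
edge 6: (3,40)→(1.5,34.5)  cross = 3·34.5 − 1.5·40 = 43.5000; (r_i+r_j)·cross = 4.5·43.5000 = 195.7500
Σcross = 940.0000 → A = |Σcross|/2 = 470.0000 mm²
Σ(r_i+r_j)·cross = 26416.0000 → first moment M = |Σ|/6 = 4402.6667
R_c = M/A = 4402.6667/470.0000 = 9.3674 mm
θ = 61° = 1.064651 rad
V = θ·R_c·A = 1.064651·9.3674·470.0000 = 4687.303 mm³

Volume = 4687.303 mm³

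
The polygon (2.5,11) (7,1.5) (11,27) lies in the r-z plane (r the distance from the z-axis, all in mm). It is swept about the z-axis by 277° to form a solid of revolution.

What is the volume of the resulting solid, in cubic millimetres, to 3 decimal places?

Profile (r,z), 3 vertices: (2.5,11) (7,1.5) (11,27)
edge 0: (2.5,11)→(7,1.5)  cross = 2.5·1.5 − 7·11 = -73.2500; (r_i+r_j)·cross = 9.5·-73.2500 = -695.8750
edge 1: (7,1.5)→(11,27)  cross = 7·27 − 11·1.5 = 172.5000; (r_i+r_j)·cross = 18·172.5000 = 3105.0000
edge 2: (11,27)→(2.5,11)  cross = 11·11 − 2.5·27 = 53.5000; (r_i+r_j)·cross = 13.5·53.5000 = 722.2500
Σcross = 152.7500 → A = |Σcross|/2 = 76.3750 mm²
Σ(r_i+r_j)·cross = 3131.3750 → first moment M = |Σ|/6 = 521.8958
R_c = M/A = 521.8958/76.3750 = 6.8333 mm
θ = 277° = 4.834562 rad
V = θ·R_c·A = 4.834562·6.8333·76.3750 = 2523.138 mm³

Volume = 2523.138 mm³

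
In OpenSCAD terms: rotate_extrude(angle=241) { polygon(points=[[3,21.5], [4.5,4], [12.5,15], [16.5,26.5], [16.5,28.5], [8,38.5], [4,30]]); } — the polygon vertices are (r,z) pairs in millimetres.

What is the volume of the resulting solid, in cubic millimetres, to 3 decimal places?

Volume = 9927.611 mm³

Profile (r,z), 7 vertices: (3,21.5) (4.5,4) (12.5,15) (16.5,26.5) (16.5,28.5) (8,38.5) (4,30)
edge 0: (3,21.5)→(4.5,4)  cross = 3·4 − 4.5·21.5 = -84.7500; (r_i+r_j)·cross = 7.5·-84.7500 = -635.6250
edge 1: (4.5,4)→(12.5,15)  cross = 4.5·15 − 12.5·4 = 17.5000; (r_i+r_j)·cross = 17·17.5000 = 297.5000
edge 2: (12.5,15)→(16.5,26.5)  cross = 12.5·26.5 − 16.5·15 = 83.7500; (r_i+r_j)·cross = 29·83.7500 = 2428.7500
edge 3: (16.5,26.5)→(16.5,28.5)  cross = 16.5·28.5 − 16.5·26.5 = 33.0000; (r_i+r_j)·cross = 33·33.0000 = 1089.0000
edge 4: (16.5,28.5)→(8,38.5)  cross = 16.5·38.5 − 8·28.5 = 407.2500; (r_i+r_j)·cross = 24.5·407.2500 = 9977.6250
edge 5: (8,38.5)→(4,30)  cross = 8·30 − 4·38.5 = 86.0000; (r_i+r_j)·cross = 12·86.0000 = 1032.0000
edge 6: (4,30)→(3,21.5)  cross = 4·21.5 − 3·30 = -4.0000; (r_i+r_j)·cross = 7·-4.0000 = -28.0000
Σcross = 538.7500 → A = |Σcross|/2 = 269.3750 mm²
Σ(r_i+r_j)·cross = 14161.2500 → first moment M = |Σ|/6 = 2360.2083
R_c = M/A = 2360.2083/269.3750 = 8.7618 mm
θ = 241° = 4.206243 rad
V = θ·R_c·A = 4.206243·8.7618·269.3750 = 9927.611 mm³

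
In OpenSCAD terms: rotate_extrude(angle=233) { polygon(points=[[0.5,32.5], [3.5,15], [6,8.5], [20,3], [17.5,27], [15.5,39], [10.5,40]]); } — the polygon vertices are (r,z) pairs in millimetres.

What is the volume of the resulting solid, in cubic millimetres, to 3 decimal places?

Volume = 21045.167 mm³

Profile (r,z), 7 vertices: (0.5,32.5) (3.5,15) (6,8.5) (20,3) (17.5,27) (15.5,39) (10.5,40)
edge 0: (0.5,32.5)→(3.5,15)  cross = 0.5·15 − 3.5·32.5 = -106.2500; (r_i+r_j)·cross = 4·-106.2500 = -425.0000
edge 1: (3.5,15)→(6,8.5)  cross = 3.5·8.5 − 6·15 = -60.2500; (r_i+r_j)·cross = 9.5·-60.2500 = -572.3750
edge 2: (6,8.5)→(20,3)  cross = 6·3 − 20·8.5 = -152.0000; (r_i+r_j)·cross = 26·-152.0000 = -3952.0000
edge 3: (20,3)→(17.5,27)  cross = 20·27 − 17.5·3 = 487.5000; (r_i+r_j)·cross = 37.5·487.5000 = 18281.2500
edge 4: (17.5,27)→(15.5,39)  cross = 17.5·39 − 15.5·27 = 264.0000; (r_i+r_j)·cross = 33·264.0000 = 8712.0000
edge 5: (15.5,39)→(10.5,40)  cross = 15.5·40 − 10.5·39 = 210.5000; (r_i+r_j)·cross = 26·210.5000 = 5473.0000
edge 6: (10.5,40)→(0.5,32.5)  cross = 10.5·32.5 − 0.5·40 = 321.2500; (r_i+r_j)·cross = 11·321.2500 = 3533.7500
Σcross = 964.7500 → A = |Σcross|/2 = 482.3750 mm²
Σ(r_i+r_j)·cross = 31050.6250 → first moment M = |Σ|/6 = 5175.1042
R_c = M/A = 5175.1042/482.3750 = 10.7284 mm
θ = 233° = 4.066617 rad
V = θ·R_c·A = 4.066617·10.7284·482.3750 = 21045.167 mm³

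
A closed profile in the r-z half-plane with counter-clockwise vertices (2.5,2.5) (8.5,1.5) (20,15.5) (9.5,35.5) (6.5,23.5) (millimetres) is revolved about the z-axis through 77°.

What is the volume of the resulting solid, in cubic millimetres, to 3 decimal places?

Profile (r,z), 5 vertices: (2.5,2.5) (8.5,1.5) (20,15.5) (9.5,35.5) (6.5,23.5)
edge 0: (2.5,2.5)→(8.5,1.5)  cross = 2.5·1.5 − 8.5·2.5 = -17.5000; (r_i+r_j)·cross = 11·-17.5000 = -192.5000
edge 1: (8.5,1.5)→(20,15.5)  cross = 8.5·15.5 − 20·1.5 = 101.7500; (r_i+r_j)·cross = 28.5·101.7500 = 2899.8750
edge 2: (20,15.5)→(9.5,35.5)  cross = 20·35.5 − 9.5·15.5 = 562.7500; (r_i+r_j)·cross = 29.5·562.7500 = 16601.1250
edge 3: (9.5,35.5)→(6.5,23.5)  cross = 9.5·23.5 − 6.5·35.5 = -7.5000; (r_i+r_j)·cross = 16·-7.5000 = -120.0000
edge 4: (6.5,23.5)→(2.5,2.5)  cross = 6.5·2.5 − 2.5·23.5 = -42.5000; (r_i+r_j)·cross = 9·-42.5000 = -382.5000
Σcross = 597.0000 → A = |Σcross|/2 = 298.5000 mm²
Σ(r_i+r_j)·cross = 18806.0000 → first moment M = |Σ|/6 = 3134.3333
R_c = M/A = 3134.3333/298.5000 = 10.5003 mm
θ = 77° = 1.343904 rad
V = θ·R_c·A = 1.343904·10.5003·298.5000 = 4212.242 mm³

Volume = 4212.242 mm³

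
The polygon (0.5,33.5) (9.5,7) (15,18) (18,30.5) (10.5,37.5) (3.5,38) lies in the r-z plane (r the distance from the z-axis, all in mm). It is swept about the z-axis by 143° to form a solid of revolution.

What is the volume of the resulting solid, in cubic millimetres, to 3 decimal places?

Volume = 7124.269 mm³

Profile (r,z), 6 vertices: (0.5,33.5) (9.5,7) (15,18) (18,30.5) (10.5,37.5) (3.5,38)
edge 0: (0.5,33.5)→(9.5,7)  cross = 0.5·7 − 9.5·33.5 = -314.7500; (r_i+r_j)·cross = 10·-314.7500 = -3147.5000
edge 1: (9.5,7)→(15,18)  cross = 9.5·18 − 15·7 = 66.0000; (r_i+r_j)·cross = 24.5·66.0000 = 1617.0000
edge 2: (15,18)→(18,30.5)  cross = 15·30.5 − 18·18 = 133.5000; (r_i+r_j)·cross = 33·133.5000 = 4405.5000
edge 3: (18,30.5)→(10.5,37.5)  cross = 18·37.5 − 10.5·30.5 = 354.7500; (r_i+r_j)·cross = 28.5·354.7500 = 10110.3750
edge 4: (10.5,37.5)→(3.5,38)  cross = 10.5·38 − 3.5·37.5 = 267.7500; (r_i+r_j)·cross = 14·267.7500 = 3748.5000
edge 5: (3.5,38)→(0.5,33.5)  cross = 3.5·33.5 − 0.5·38 = 98.2500; (r_i+r_j)·cross = 4·98.2500 = 393.0000
Σcross = 605.5000 → A = |Σcross|/2 = 302.7500 mm²
Σ(r_i+r_j)·cross = 17126.8750 → first moment M = |Σ|/6 = 2854.4792
R_c = M/A = 2854.4792/302.7500 = 9.4285 mm
θ = 143° = 2.495821 rad
V = θ·R_c·A = 2.495821·9.4285·302.7500 = 7124.269 mm³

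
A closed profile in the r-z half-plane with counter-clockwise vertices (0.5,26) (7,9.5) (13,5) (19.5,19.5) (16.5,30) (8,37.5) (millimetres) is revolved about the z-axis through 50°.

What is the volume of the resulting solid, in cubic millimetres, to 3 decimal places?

Volume = 3248.585 mm³

Profile (r,z), 6 vertices: (0.5,26) (7,9.5) (13,5) (19.5,19.5) (16.5,30) (8,37.5)
edge 0: (0.5,26)→(7,9.5)  cross = 0.5·9.5 − 7·26 = -177.2500; (r_i+r_j)·cross = 7.5·-177.2500 = -1329.3750
edge 1: (7,9.5)→(13,5)  cross = 7·5 − 13·9.5 = -88.5000; (r_i+r_j)·cross = 20·-88.5000 = -1770.0000
edge 2: (13,5)→(19.5,19.5)  cross = 13·19.5 − 19.5·5 = 156.0000; (r_i+r_j)·cross = 32.5·156.0000 = 5070.0000
edge 3: (19.5,19.5)→(16.5,30)  cross = 19.5·30 − 16.5·19.5 = 263.2500; (r_i+r_j)·cross = 36·263.2500 = 9477.0000
edge 4: (16.5,30)→(8,37.5)  cross = 16.5·37.5 − 8·30 = 378.7500; (r_i+r_j)·cross = 24.5·378.7500 = 9279.3750
edge 5: (8,37.5)→(0.5,26)  cross = 8·26 − 0.5·37.5 = 189.2500; (r_i+r_j)·cross = 8.5·189.2500 = 1608.6250
Σcross = 721.5000 → A = |Σcross|/2 = 360.7500 mm²
Σ(r_i+r_j)·cross = 22335.6250 → first moment M = |Σ|/6 = 3722.6042
R_c = M/A = 3722.6042/360.7500 = 10.3191 mm
θ = 50° = 0.872665 rad
V = θ·R_c·A = 0.872665·10.3191·360.7500 = 3248.585 mm³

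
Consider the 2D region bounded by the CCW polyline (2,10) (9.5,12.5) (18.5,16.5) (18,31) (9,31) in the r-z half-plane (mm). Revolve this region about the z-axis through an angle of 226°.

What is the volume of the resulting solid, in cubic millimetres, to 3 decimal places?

Volume = 9888.886 mm³

Profile (r,z), 5 vertices: (2,10) (9.5,12.5) (18.5,16.5) (18,31) (9,31)
edge 0: (2,10)→(9.5,12.5)  cross = 2·12.5 − 9.5·10 = -70.0000; (r_i+r_j)·cross = 11.5·-70.0000 = -805.0000
edge 1: (9.5,12.5)→(18.5,16.5)  cross = 9.5·16.5 − 18.5·12.5 = -74.5000; (r_i+r_j)·cross = 28·-74.5000 = -2086.0000
edge 2: (18.5,16.5)→(18,31)  cross = 18.5·31 − 18·16.5 = 276.5000; (r_i+r_j)·cross = 36.5·276.5000 = 10092.2500
edge 3: (18,31)→(9,31)  cross = 18·31 − 9·31 = 279.0000; (r_i+r_j)·cross = 27·279.0000 = 7533.0000
edge 4: (9,31)→(2,10)  cross = 9·10 − 2·31 = 28.0000; (r_i+r_j)·cross = 11·28.0000 = 308.0000
Σcross = 439.0000 → A = |Σcross|/2 = 219.5000 mm²
Σ(r_i+r_j)·cross = 15042.2500 → first moment M = |Σ|/6 = 2507.0417
R_c = M/A = 2507.0417/219.5000 = 11.4216 mm
θ = 226° = 3.944444 rad
V = θ·R_c·A = 3.944444·11.4216·219.5000 = 9888.886 mm³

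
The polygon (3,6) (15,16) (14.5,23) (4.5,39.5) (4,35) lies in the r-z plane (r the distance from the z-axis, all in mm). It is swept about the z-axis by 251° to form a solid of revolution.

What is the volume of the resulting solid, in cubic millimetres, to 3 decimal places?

Volume = 7974.473 mm³

Profile (r,z), 5 vertices: (3,6) (15,16) (14.5,23) (4.5,39.5) (4,35)
edge 0: (3,6)→(15,16)  cross = 3·16 − 15·6 = -42.0000; (r_i+r_j)·cross = 18·-42.0000 = -756.0000
edge 1: (15,16)→(14.5,23)  cross = 15·23 − 14.5·16 = 113.0000; (r_i+r_j)·cross = 29.5·113.0000 = 3333.5000
edge 2: (14.5,23)→(4.5,39.5)  cross = 14.5·39.5 − 4.5·23 = 469.2500; (r_i+r_j)·cross = 19·469.2500 = 8915.7500
edge 3: (4.5,39.5)→(4,35)  cross = 4.5·35 − 4·39.5 = -0.5000; (r_i+r_j)·cross = 8.5·-0.5000 = -4.2500
edge 4: (4,35)→(3,6)  cross = 4·6 − 3·35 = -81.0000; (r_i+r_j)·cross = 7·-81.0000 = -567.0000
Σcross = 458.7500 → A = |Σcross|/2 = 229.3750 mm²
Σ(r_i+r_j)·cross = 10922.0000 → first moment M = |Σ|/6 = 1820.3333
R_c = M/A = 1820.3333/229.3750 = 7.9361 mm
θ = 251° = 4.380776 rad
V = θ·R_c·A = 4.380776·7.9361·229.3750 = 7974.473 mm³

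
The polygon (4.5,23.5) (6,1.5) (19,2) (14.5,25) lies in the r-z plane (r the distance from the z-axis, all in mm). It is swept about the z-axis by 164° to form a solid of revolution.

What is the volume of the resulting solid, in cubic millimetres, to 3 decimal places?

Volume = 8327.322 mm³

Profile (r,z), 4 vertices: (4.5,23.5) (6,1.5) (19,2) (14.5,25)
edge 0: (4.5,23.5)→(6,1.5)  cross = 4.5·1.5 − 6·23.5 = -134.2500; (r_i+r_j)·cross = 10.5·-134.2500 = -1409.6250
edge 1: (6,1.5)→(19,2)  cross = 6·2 − 19·1.5 = -16.5000; (r_i+r_j)·cross = 25·-16.5000 = -412.5000
edge 2: (19,2)→(14.5,25)  cross = 19·25 − 14.5·2 = 446.0000; (r_i+r_j)·cross = 33.5·446.0000 = 14941.0000
edge 3: (14.5,25)→(4.5,23.5)  cross = 14.5·23.5 − 4.5·25 = 228.2500; (r_i+r_j)·cross = 19·228.2500 = 4336.7500
Σcross = 523.5000 → A = |Σcross|/2 = 261.7500 mm²
Σ(r_i+r_j)·cross = 17455.6250 → first moment M = |Σ|/6 = 2909.2708
R_c = M/A = 2909.2708/261.7500 = 11.1147 mm
θ = 164° = 2.862340 rad
V = θ·R_c·A = 2.862340·11.1147·261.7500 = 8327.322 mm³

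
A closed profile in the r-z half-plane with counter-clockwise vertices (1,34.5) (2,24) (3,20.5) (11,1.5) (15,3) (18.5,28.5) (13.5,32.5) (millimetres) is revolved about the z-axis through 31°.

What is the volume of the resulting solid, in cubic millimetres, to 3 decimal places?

Volume = 2034.457 mm³

Profile (r,z), 7 vertices: (1,34.5) (2,24) (3,20.5) (11,1.5) (15,3) (18.5,28.5) (13.5,32.5)
edge 0: (1,34.5)→(2,24)  cross = 1·24 − 2·34.5 = -45.0000; (r_i+r_j)·cross = 3·-45.0000 = -135.0000
edge 1: (2,24)→(3,20.5)  cross = 2·20.5 − 3·24 = -31.0000; (r_i+r_j)·cross = 5·-31.0000 = -155.0000
edge 2: (3,20.5)→(11,1.5)  cross = 3·1.5 − 11·20.5 = -221.0000; (r_i+r_j)·cross = 14·-221.0000 = -3094.0000
edge 3: (11,1.5)→(15,3)  cross = 11·3 − 15·1.5 = 10.5000; (r_i+r_j)·cross = 26·10.5000 = 273.0000
edge 4: (15,3)→(18.5,28.5)  cross = 15·28.5 − 18.5·3 = 372.0000; (r_i+r_j)·cross = 33.5·372.0000 = 12462.0000
edge 5: (18.5,28.5)→(13.5,32.5)  cross = 18.5·32.5 − 13.5·28.5 = 216.5000; (r_i+r_j)·cross = 32·216.5000 = 6928.0000
edge 6: (13.5,32.5)→(1,34.5)  cross = 13.5·34.5 − 1·32.5 = 433.2500; (r_i+r_j)·cross = 14.5·433.2500 = 6282.1250
Σcross = 735.2500 → A = |Σcross|/2 = 367.6250 mm²
Σ(r_i+r_j)·cross = 22561.1250 → first moment M = |Σ|/6 = 3760.1875
R_c = M/A = 3760.1875/367.6250 = 10.2283 mm
θ = 31° = 0.541052 rad
V = θ·R_c·A = 0.541052·10.2283·367.6250 = 2034.457 mm³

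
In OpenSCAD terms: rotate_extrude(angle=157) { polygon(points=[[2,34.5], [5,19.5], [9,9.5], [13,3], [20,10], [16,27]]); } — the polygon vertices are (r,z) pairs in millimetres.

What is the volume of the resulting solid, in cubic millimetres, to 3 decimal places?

Profile (r,z), 6 vertices: (2,34.5) (5,19.5) (9,9.5) (13,3) (20,10) (16,27)
edge 0: (2,34.5)→(5,19.5)  cross = 2·19.5 − 5·34.5 = -133.5000; (r_i+r_j)·cross = 7·-133.5000 = -934.5000
edge 1: (5,19.5)→(9,9.5)  cross = 5·9.5 − 9·19.5 = -128.0000; (r_i+r_j)·cross = 14·-128.0000 = -1792.0000
edge 2: (9,9.5)→(13,3)  cross = 9·3 − 13·9.5 = -96.5000; (r_i+r_j)·cross = 22·-96.5000 = -2123.0000
edge 3: (13,3)→(20,10)  cross = 13·10 − 20·3 = 70.0000; (r_i+r_j)·cross = 33·70.0000 = 2310.0000
edge 4: (20,10)→(16,27)  cross = 20·27 − 16·10 = 380.0000; (r_i+r_j)·cross = 36·380.0000 = 13680.0000
edge 5: (16,27)→(2,34.5)  cross = 16·34.5 − 2·27 = 498.0000; (r_i+r_j)·cross = 18·498.0000 = 8964.0000
Σcross = 590.0000 → A = |Σcross|/2 = 295.0000 mm²
Σ(r_i+r_j)·cross = 20104.5000 → first moment M = |Σ|/6 = 3350.7500
R_c = M/A = 3350.7500/295.0000 = 11.3585 mm
θ = 157° = 2.740167 rad
V = θ·R_c·A = 2.740167·11.3585·295.0000 = 9181.614 mm³

Volume = 9181.614 mm³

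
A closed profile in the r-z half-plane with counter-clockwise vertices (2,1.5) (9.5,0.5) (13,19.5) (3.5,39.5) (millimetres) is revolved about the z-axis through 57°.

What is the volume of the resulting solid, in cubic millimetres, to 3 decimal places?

Volume = 1792.449 mm³

Profile (r,z), 4 vertices: (2,1.5) (9.5,0.5) (13,19.5) (3.5,39.5)
edge 0: (2,1.5)→(9.5,0.5)  cross = 2·0.5 − 9.5·1.5 = -13.2500; (r_i+r_j)·cross = 11.5·-13.2500 = -152.3750
edge 1: (9.5,0.5)→(13,19.5)  cross = 9.5·19.5 − 13·0.5 = 178.7500; (r_i+r_j)·cross = 22.5·178.7500 = 4021.8750
edge 2: (13,19.5)→(3.5,39.5)  cross = 13·39.5 − 3.5·19.5 = 445.2500; (r_i+r_j)·cross = 16.5·445.2500 = 7346.6250
edge 3: (3.5,39.5)→(2,1.5)  cross = 3.5·1.5 − 2·39.5 = -73.7500; (r_i+r_j)·cross = 5.5·-73.7500 = -405.6250
Σcross = 537.0000 → A = |Σcross|/2 = 268.5000 mm²
Σ(r_i+r_j)·cross = 10810.5000 → first moment M = |Σ|/6 = 1801.7500
R_c = M/A = 1801.7500/268.5000 = 6.7104 mm
θ = 57° = 0.994838 rad
V = θ·R_c·A = 0.994838·6.7104·268.5000 = 1792.449 mm³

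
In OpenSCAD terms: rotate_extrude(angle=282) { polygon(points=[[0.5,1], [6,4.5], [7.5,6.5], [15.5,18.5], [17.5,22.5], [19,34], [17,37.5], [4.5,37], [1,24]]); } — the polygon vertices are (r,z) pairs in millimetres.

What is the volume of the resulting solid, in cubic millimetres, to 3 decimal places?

Volume = 18842.913 mm³

Profile (r,z), 9 vertices: (0.5,1) (6,4.5) (7.5,6.5) (15.5,18.5) (17.5,22.5) (19,34) (17,37.5) (4.5,37) (1,24)
edge 0: (0.5,1)→(6,4.5)  cross = 0.5·4.5 − 6·1 = -3.7500; (r_i+r_j)·cross = 6.5·-3.7500 = -24.3750
edge 1: (6,4.5)→(7.5,6.5)  cross = 6·6.5 − 7.5·4.5 = 5.2500; (r_i+r_j)·cross = 13.5·5.2500 = 70.8750
edge 2: (7.5,6.5)→(15.5,18.5)  cross = 7.5·18.5 − 15.5·6.5 = 38.0000; (r_i+r_j)·cross = 23·38.0000 = 874.0000
edge 3: (15.5,18.5)→(17.5,22.5)  cross = 15.5·22.5 − 17.5·18.5 = 25.0000; (r_i+r_j)·cross = 33·25.0000 = 825.0000
edge 4: (17.5,22.5)→(19,34)  cross = 17.5·34 − 19·22.5 = 167.5000; (r_i+r_j)·cross = 36.5·167.5000 = 6113.7500
edge 5: (19,34)→(17,37.5)  cross = 19·37.5 − 17·34 = 134.5000; (r_i+r_j)·cross = 36·134.5000 = 4842.0000
edge 6: (17,37.5)→(4.5,37)  cross = 17·37 − 4.5·37.5 = 460.2500; (r_i+r_j)·cross = 21.5·460.2500 = 9895.3750
edge 7: (4.5,37)→(1,24)  cross = 4.5·24 − 1·37 = 71.0000; (r_i+r_j)·cross = 5.5·71.0000 = 390.5000
edge 8: (1,24)→(0.5,1)  cross = 1·1 − 0.5·24 = -11.0000; (r_i+r_j)·cross = 1.5·-11.0000 = -16.5000
Σcross = 886.7500 → A = |Σcross|/2 = 443.3750 mm²
Σ(r_i+r_j)·cross = 22970.6250 → first moment M = |Σ|/6 = 3828.4375
R_c = M/A = 3828.4375/443.3750 = 8.6348 mm
θ = 282° = 4.921828 rad
V = θ·R_c·A = 4.921828·8.6348·443.3750 = 18842.913 mm³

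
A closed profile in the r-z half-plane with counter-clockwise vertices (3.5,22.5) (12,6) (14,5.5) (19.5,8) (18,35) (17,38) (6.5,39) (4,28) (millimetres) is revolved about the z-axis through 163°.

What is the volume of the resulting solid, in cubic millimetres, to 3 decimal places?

Volume = 13811.628 mm³

Profile (r,z), 8 vertices: (3.5,22.5) (12,6) (14,5.5) (19.5,8) (18,35) (17,38) (6.5,39) (4,28)
edge 0: (3.5,22.5)→(12,6)  cross = 3.5·6 − 12·22.5 = -249.0000; (r_i+r_j)·cross = 15.5·-249.0000 = -3859.5000
edge 1: (12,6)→(14,5.5)  cross = 12·5.5 − 14·6 = -18.0000; (r_i+r_j)·cross = 26·-18.0000 = -468.0000
edge 2: (14,5.5)→(19.5,8)  cross = 14·8 − 19.5·5.5 = 4.7500; (r_i+r_j)·cross = 33.5·4.7500 = 159.1250
edge 3: (19.5,8)→(18,35)  cross = 19.5·35 − 18·8 = 538.5000; (r_i+r_j)·cross = 37.5·538.5000 = 20193.7500
edge 4: (18,35)→(17,38)  cross = 18·38 − 17·35 = 89.0000; (r_i+r_j)·cross = 35·89.0000 = 3115.0000
edge 5: (17,38)→(6.5,39)  cross = 17·39 − 6.5·38 = 416.0000; (r_i+r_j)·cross = 23.5·416.0000 = 9776.0000
edge 6: (6.5,39)→(4,28)  cross = 6.5·28 − 4·39 = 26.0000; (r_i+r_j)·cross = 10.5·26.0000 = 273.0000
edge 7: (4,28)→(3.5,22.5)  cross = 4·22.5 − 3.5·28 = -8.0000; (r_i+r_j)·cross = 7.5·-8.0000 = -60.0000
Σcross = 799.2500 → A = |Σcross|/2 = 399.6250 mm²
Σ(r_i+r_j)·cross = 29129.3750 → first moment M = |Σ|/6 = 4854.8958
R_c = M/A = 4854.8958/399.6250 = 12.1486 mm
θ = 163° = 2.844887 rad
V = θ·R_c·A = 2.844887·12.1486·399.6250 = 13811.628 mm³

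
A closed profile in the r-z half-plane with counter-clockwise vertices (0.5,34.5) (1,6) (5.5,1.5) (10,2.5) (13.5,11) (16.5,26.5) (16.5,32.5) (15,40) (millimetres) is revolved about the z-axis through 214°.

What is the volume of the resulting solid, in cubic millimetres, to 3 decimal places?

Profile (r,z), 8 vertices: (0.5,34.5) (1,6) (5.5,1.5) (10,2.5) (13.5,11) (16.5,26.5) (16.5,32.5) (15,40)
edge 0: (0.5,34.5)→(1,6)  cross = 0.5·6 − 1·34.5 = -31.5000; (r_i+r_j)·cross = 1.5·-31.5000 = -47.2500
edge 1: (1,6)→(5.5,1.5)  cross = 1·1.5 − 5.5·6 = -31.5000; (r_i+r_j)·cross = 6.5·-31.5000 = -204.7500
edge 2: (5.5,1.5)→(10,2.5)  cross = 5.5·2.5 − 10·1.5 = -1.2500; (r_i+r_j)·cross = 15.5·-1.2500 = -19.3750
edge 3: (10,2.5)→(13.5,11)  cross = 10·11 − 13.5·2.5 = 76.2500; (r_i+r_j)·cross = 23.5·76.2500 = 1791.8750
edge 4: (13.5,11)→(16.5,26.5)  cross = 13.5·26.5 − 16.5·11 = 176.2500; (r_i+r_j)·cross = 30·176.2500 = 5287.5000
edge 5: (16.5,26.5)→(16.5,32.5)  cross = 16.5·32.5 − 16.5·26.5 = 99.0000; (r_i+r_j)·cross = 33·99.0000 = 3267.0000
edge 6: (16.5,32.5)→(15,40)  cross = 16.5·40 − 15·32.5 = 172.5000; (r_i+r_j)·cross = 31.5·172.5000 = 5433.7500
edge 7: (15,40)→(0.5,34.5)  cross = 15·34.5 − 0.5·40 = 497.5000; (r_i+r_j)·cross = 15.5·497.5000 = 7711.2500
Σcross = 957.2500 → A = |Σcross|/2 = 478.6250 mm²
Σ(r_i+r_j)·cross = 23220.0000 → first moment M = |Σ|/6 = 3870.0000
R_c = M/A = 3870.0000/478.6250 = 8.0857 mm
θ = 214° = 3.735005 rad
V = θ·R_c·A = 3.735005·8.0857·478.6250 = 14454.468 mm³

Volume = 14454.468 mm³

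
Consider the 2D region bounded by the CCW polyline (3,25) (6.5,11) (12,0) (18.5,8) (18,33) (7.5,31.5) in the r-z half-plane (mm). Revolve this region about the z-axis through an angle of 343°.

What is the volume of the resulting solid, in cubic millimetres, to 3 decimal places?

Profile (r,z), 6 vertices: (3,25) (6.5,11) (12,0) (18.5,8) (18,33) (7.5,31.5)
edge 0: (3,25)→(6.5,11)  cross = 3·11 − 6.5·25 = -129.5000; (r_i+r_j)·cross = 9.5·-129.5000 = -1230.2500
edge 1: (6.5,11)→(12,0)  cross = 6.5·0 − 12·11 = -132.0000; (r_i+r_j)·cross = 18.5·-132.0000 = -2442.0000
edge 2: (12,0)→(18.5,8)  cross = 12·8 − 18.5·0 = 96.0000; (r_i+r_j)·cross = 30.5·96.0000 = 2928.0000
edge 3: (18.5,8)→(18,33)  cross = 18.5·33 − 18·8 = 466.5000; (r_i+r_j)·cross = 36.5·466.5000 = 17027.2500
edge 4: (18,33)→(7.5,31.5)  cross = 18·31.5 − 7.5·33 = 319.5000; (r_i+r_j)·cross = 25.5·319.5000 = 8147.2500
edge 5: (7.5,31.5)→(3,25)  cross = 7.5·25 − 3·31.5 = 93.0000; (r_i+r_j)·cross = 10.5·93.0000 = 976.5000
Σcross = 713.5000 → A = |Σcross|/2 = 356.7500 mm²
Σ(r_i+r_j)·cross = 25406.7500 → first moment M = |Σ|/6 = 4234.4583
R_c = M/A = 4234.4583/356.7500 = 11.8695 mm
θ = 343° = 5.986479 rad
V = θ·R_c·A = 5.986479·11.8695·356.7500 = 25349.497 mm³

Volume = 25349.497 mm³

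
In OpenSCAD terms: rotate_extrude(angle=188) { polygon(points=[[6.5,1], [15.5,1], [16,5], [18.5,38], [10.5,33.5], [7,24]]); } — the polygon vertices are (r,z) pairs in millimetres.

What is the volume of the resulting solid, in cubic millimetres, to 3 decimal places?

Volume = 13245.461 mm³

Profile (r,z), 6 vertices: (6.5,1) (15.5,1) (16,5) (18.5,38) (10.5,33.5) (7,24)
edge 0: (6.5,1)→(15.5,1)  cross = 6.5·1 − 15.5·1 = -9.0000; (r_i+r_j)·cross = 22·-9.0000 = -198.0000
edge 1: (15.5,1)→(16,5)  cross = 15.5·5 − 16·1 = 61.5000; (r_i+r_j)·cross = 31.5·61.5000 = 1937.2500
edge 2: (16,5)→(18.5,38)  cross = 16·38 − 18.5·5 = 515.5000; (r_i+r_j)·cross = 34.5·515.5000 = 17784.7500
edge 3: (18.5,38)→(10.5,33.5)  cross = 18.5·33.5 − 10.5·38 = 220.7500; (r_i+r_j)·cross = 29·220.7500 = 6401.7500
edge 4: (10.5,33.5)→(7,24)  cross = 10.5·24 − 7·33.5 = 17.5000; (r_i+r_j)·cross = 17.5·17.5000 = 306.2500
edge 5: (7,24)→(6.5,1)  cross = 7·1 − 6.5·24 = -149.0000; (r_i+r_j)·cross = 13.5·-149.0000 = -2011.5000
Σcross = 657.2500 → A = |Σcross|/2 = 328.6250 mm²
Σ(r_i+r_j)·cross = 24220.5000 → first moment M = |Σ|/6 = 4036.7500
R_c = M/A = 4036.7500/328.6250 = 12.2838 mm
θ = 188° = 3.281219 rad
V = θ·R_c·A = 3.281219·12.2838·328.6250 = 13245.461 mm³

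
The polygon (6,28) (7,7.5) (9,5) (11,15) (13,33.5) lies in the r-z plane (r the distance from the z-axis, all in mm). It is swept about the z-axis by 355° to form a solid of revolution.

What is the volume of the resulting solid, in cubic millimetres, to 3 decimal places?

Profile (r,z), 5 vertices: (6,28) (7,7.5) (9,5) (11,15) (13,33.5)
edge 0: (6,28)→(7,7.5)  cross = 6·7.5 − 7·28 = -151.0000; (r_i+r_j)·cross = 13·-151.0000 = -1963.0000
edge 1: (7,7.5)→(9,5)  cross = 7·5 − 9·7.5 = -32.5000; (r_i+r_j)·cross = 16·-32.5000 = -520.0000
edge 2: (9,5)→(11,15)  cross = 9·15 − 11·5 = 80.0000; (r_i+r_j)·cross = 20·80.0000 = 1600.0000
edge 3: (11,15)→(13,33.5)  cross = 11·33.5 − 13·15 = 173.5000; (r_i+r_j)·cross = 24·173.5000 = 4164.0000
edge 4: (13,33.5)→(6,28)  cross = 13·28 − 6·33.5 = 163.0000; (r_i+r_j)·cross = 19·163.0000 = 3097.0000
Σcross = 233.0000 → A = |Σcross|/2 = 116.5000 mm²
Σ(r_i+r_j)·cross = 6378.0000 → first moment M = |Σ|/6 = 1063.0000
R_c = M/A = 1063.0000/116.5000 = 9.1245 mm
θ = 355° = 6.195919 rad
V = θ·R_c·A = 6.195919·9.1245·116.5000 = 6586.262 mm³

Volume = 6586.262 mm³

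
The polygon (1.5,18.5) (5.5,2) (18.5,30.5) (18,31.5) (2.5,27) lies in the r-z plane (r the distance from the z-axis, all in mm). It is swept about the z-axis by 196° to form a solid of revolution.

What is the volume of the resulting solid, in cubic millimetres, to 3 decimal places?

Profile (r,z), 5 vertices: (1.5,18.5) (5.5,2) (18.5,30.5) (18,31.5) (2.5,27)
edge 0: (1.5,18.5)→(5.5,2)  cross = 1.5·2 − 5.5·18.5 = -98.7500; (r_i+r_j)·cross = 7·-98.7500 = -691.2500
edge 1: (5.5,2)→(18.5,30.5)  cross = 5.5·30.5 − 18.5·2 = 130.7500; (r_i+r_j)·cross = 24·130.7500 = 3138.0000
edge 2: (18.5,30.5)→(18,31.5)  cross = 18.5·31.5 − 18·30.5 = 33.7500; (r_i+r_j)·cross = 36.5·33.7500 = 1231.8750
edge 3: (18,31.5)→(2.5,27)  cross = 18·27 − 2.5·31.5 = 407.2500; (r_i+r_j)·cross = 20.5·407.2500 = 8348.6250
edge 4: (2.5,27)→(1.5,18.5)  cross = 2.5·18.5 − 1.5·27 = 5.7500; (r_i+r_j)·cross = 4·5.7500 = 23.0000
Σcross = 478.7500 → A = |Σcross|/2 = 239.3750 mm²
Σ(r_i+r_j)·cross = 12050.2500 → first moment M = |Σ|/6 = 2008.3750
R_c = M/A = 2008.3750/239.3750 = 8.3901 mm
θ = 196° = 3.420845 rad
V = θ·R_c·A = 3.420845·8.3901·239.3750 = 6870.340 mm³

Volume = 6870.340 mm³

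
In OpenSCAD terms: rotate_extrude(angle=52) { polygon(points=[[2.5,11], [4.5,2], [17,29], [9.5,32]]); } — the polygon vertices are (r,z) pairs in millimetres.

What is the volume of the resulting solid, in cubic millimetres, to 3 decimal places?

Volume = 1387.449 mm³

Profile (r,z), 4 vertices: (2.5,11) (4.5,2) (17,29) (9.5,32)
edge 0: (2.5,11)→(4.5,2)  cross = 2.5·2 − 4.5·11 = -44.5000; (r_i+r_j)·cross = 7·-44.5000 = -311.5000
edge 1: (4.5,2)→(17,29)  cross = 4.5·29 − 17·2 = 96.5000; (r_i+r_j)·cross = 21.5·96.5000 = 2074.7500
edge 2: (17,29)→(9.5,32)  cross = 17·32 − 9.5·29 = 268.5000; (r_i+r_j)·cross = 26.5·268.5000 = 7115.2500
edge 3: (9.5,32)→(2.5,11)  cross = 9.5·11 − 2.5·32 = 24.5000; (r_i+r_j)·cross = 12·24.5000 = 294.0000
Σcross = 345.0000 → A = |Σcross|/2 = 172.5000 mm²
Σ(r_i+r_j)·cross = 9172.5000 → first moment M = |Σ|/6 = 1528.7500
R_c = M/A = 1528.7500/172.5000 = 8.8623 mm
θ = 52° = 0.907571 rad
V = θ·R_c·A = 0.907571·8.8623·172.5000 = 1387.449 mm³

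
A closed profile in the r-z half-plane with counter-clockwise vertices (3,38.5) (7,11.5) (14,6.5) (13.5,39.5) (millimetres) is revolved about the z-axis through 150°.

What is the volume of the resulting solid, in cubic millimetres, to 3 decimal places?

Volume = 6387.687 mm³

Profile (r,z), 4 vertices: (3,38.5) (7,11.5) (14,6.5) (13.5,39.5)
edge 0: (3,38.5)→(7,11.5)  cross = 3·11.5 − 7·38.5 = -235.0000; (r_i+r_j)·cross = 10·-235.0000 = -2350.0000
edge 1: (7,11.5)→(14,6.5)  cross = 7·6.5 − 14·11.5 = -115.5000; (r_i+r_j)·cross = 21·-115.5000 = -2425.5000
edge 2: (14,6.5)→(13.5,39.5)  cross = 14·39.5 − 13.5·6.5 = 465.2500; (r_i+r_j)·cross = 27.5·465.2500 = 12794.3750
edge 3: (13.5,39.5)→(3,38.5)  cross = 13.5·38.5 − 3·39.5 = 401.2500; (r_i+r_j)·cross = 16.5·401.2500 = 6620.6250
Σcross = 516.0000 → A = |Σcross|/2 = 258.0000 mm²
Σ(r_i+r_j)·cross = 14639.5000 → first moment M = |Σ|/6 = 2439.9167
R_c = M/A = 2439.9167/258.0000 = 9.4570 mm
θ = 150° = 2.617994 rad
V = θ·R_c·A = 2.617994·9.4570·258.0000 = 6387.687 mm³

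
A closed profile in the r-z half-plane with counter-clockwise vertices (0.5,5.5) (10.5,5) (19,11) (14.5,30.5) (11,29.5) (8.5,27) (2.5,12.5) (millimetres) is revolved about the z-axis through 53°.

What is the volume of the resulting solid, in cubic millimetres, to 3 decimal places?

Volume = 2739.614 mm³

Profile (r,z), 7 vertices: (0.5,5.5) (10.5,5) (19,11) (14.5,30.5) (11,29.5) (8.5,27) (2.5,12.5)
edge 0: (0.5,5.5)→(10.5,5)  cross = 0.5·5 − 10.5·5.5 = -55.2500; (r_i+r_j)·cross = 11·-55.2500 = -607.7500
edge 1: (10.5,5)→(19,11)  cross = 10.5·11 − 19·5 = 20.5000; (r_i+r_j)·cross = 29.5·20.5000 = 604.7500
edge 2: (19,11)→(14.5,30.5)  cross = 19·30.5 − 14.5·11 = 420.0000; (r_i+r_j)·cross = 33.5·420.0000 = 14070.0000
edge 3: (14.5,30.5)→(11,29.5)  cross = 14.5·29.5 − 11·30.5 = 92.2500; (r_i+r_j)·cross = 25.5·92.2500 = 2352.3750
edge 4: (11,29.5)→(8.5,27)  cross = 11·27 − 8.5·29.5 = 46.2500; (r_i+r_j)·cross = 19.5·46.2500 = 901.8750
edge 5: (8.5,27)→(2.5,12.5)  cross = 8.5·12.5 − 2.5·27 = 38.7500; (r_i+r_j)·cross = 11·38.7500 = 426.2500
edge 6: (2.5,12.5)→(0.5,5.5)  cross = 2.5·5.5 − 0.5·12.5 = 7.5000; (r_i+r_j)·cross = 3·7.5000 = 22.5000
Σcross = 570.0000 → A = |Σcross|/2 = 285.0000 mm²
Σ(r_i+r_j)·cross = 17770.0000 → first moment M = |Σ|/6 = 2961.6667
R_c = M/A = 2961.6667/285.0000 = 10.3918 mm
θ = 53° = 0.925025 rad
V = θ·R_c·A = 0.925025·10.3918·285.0000 = 2739.614 mm³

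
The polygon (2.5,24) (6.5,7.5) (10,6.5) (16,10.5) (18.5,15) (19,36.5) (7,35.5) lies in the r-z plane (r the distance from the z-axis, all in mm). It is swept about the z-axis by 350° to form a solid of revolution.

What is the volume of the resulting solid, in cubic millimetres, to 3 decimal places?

Volume = 26582.819 mm³

Profile (r,z), 7 vertices: (2.5,24) (6.5,7.5) (10,6.5) (16,10.5) (18.5,15) (19,36.5) (7,35.5)
edge 0: (2.5,24)→(6.5,7.5)  cross = 2.5·7.5 − 6.5·24 = -137.2500; (r_i+r_j)·cross = 9·-137.2500 = -1235.2500
edge 1: (6.5,7.5)→(10,6.5)  cross = 6.5·6.5 − 10·7.5 = -32.7500; (r_i+r_j)·cross = 16.5·-32.7500 = -540.3750
edge 2: (10,6.5)→(16,10.5)  cross = 10·10.5 − 16·6.5 = 1.0000; (r_i+r_j)·cross = 26·1.0000 = 26.0000
edge 3: (16,10.5)→(18.5,15)  cross = 16·15 − 18.5·10.5 = 45.7500; (r_i+r_j)·cross = 34.5·45.7500 = 1578.3750
edge 4: (18.5,15)→(19,36.5)  cross = 18.5·36.5 − 19·15 = 390.2500; (r_i+r_j)·cross = 37.5·390.2500 = 14634.3750
edge 5: (19,36.5)→(7,35.5)  cross = 19·35.5 − 7·36.5 = 419.0000; (r_i+r_j)·cross = 26·419.0000 = 10894.0000
edge 6: (7,35.5)→(2.5,24)  cross = 7·24 − 2.5·35.5 = 79.2500; (r_i+r_j)·cross = 9.5·79.2500 = 752.8750
Σcross = 765.2500 → A = |Σcross|/2 = 382.6250 mm²
Σ(r_i+r_j)·cross = 26110.0000 → first moment M = |Σ|/6 = 4351.6667
R_c = M/A = 4351.6667/382.6250 = 11.3732 mm
θ = 350° = 6.108652 rad
V = θ·R_c·A = 6.108652·11.3732·382.6250 = 26582.819 mm³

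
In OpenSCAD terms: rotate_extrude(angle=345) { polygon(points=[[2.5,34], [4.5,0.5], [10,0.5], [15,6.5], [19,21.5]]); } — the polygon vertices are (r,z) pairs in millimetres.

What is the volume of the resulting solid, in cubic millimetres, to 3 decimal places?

Volume = 19905.447 mm³

Profile (r,z), 5 vertices: (2.5,34) (4.5,0.5) (10,0.5) (15,6.5) (19,21.5)
edge 0: (2.5,34)→(4.5,0.5)  cross = 2.5·0.5 − 4.5·34 = -151.7500; (r_i+r_j)·cross = 7·-151.7500 = -1062.2500
edge 1: (4.5,0.5)→(10,0.5)  cross = 4.5·0.5 − 10·0.5 = -2.7500; (r_i+r_j)·cross = 14.5·-2.7500 = -39.8750
edge 2: (10,0.5)→(15,6.5)  cross = 10·6.5 − 15·0.5 = 57.5000; (r_i+r_j)·cross = 25·57.5000 = 1437.5000
edge 3: (15,6.5)→(19,21.5)  cross = 15·21.5 − 19·6.5 = 199.0000; (r_i+r_j)·cross = 34·199.0000 = 6766.0000
edge 4: (19,21.5)→(2.5,34)  cross = 19·34 − 2.5·21.5 = 592.2500; (r_i+r_j)·cross = 21.5·592.2500 = 12733.3750
Σcross = 694.2500 → A = |Σcross|/2 = 347.1250 mm²
Σ(r_i+r_j)·cross = 19834.7500 → first moment M = |Σ|/6 = 3305.7917
R_c = M/A = 3305.7917/347.1250 = 9.5233 mm
θ = 345° = 6.021386 rad
V = θ·R_c·A = 6.021386·9.5233·347.1250 = 19905.447 mm³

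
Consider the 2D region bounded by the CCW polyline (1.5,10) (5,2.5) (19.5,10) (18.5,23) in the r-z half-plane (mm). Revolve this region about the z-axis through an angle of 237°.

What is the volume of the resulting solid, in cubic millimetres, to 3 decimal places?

Volume = 8791.983 mm³

Profile (r,z), 4 vertices: (1.5,10) (5,2.5) (19.5,10) (18.5,23)
edge 0: (1.5,10)→(5,2.5)  cross = 1.5·2.5 − 5·10 = -46.2500; (r_i+r_j)·cross = 6.5·-46.2500 = -300.6250
edge 1: (5,2.5)→(19.5,10)  cross = 5·10 − 19.5·2.5 = 1.2500; (r_i+r_j)·cross = 24.5·1.2500 = 30.6250
edge 2: (19.5,10)→(18.5,23)  cross = 19.5·23 − 18.5·10 = 263.5000; (r_i+r_j)·cross = 38·263.5000 = 10013.0000
edge 3: (18.5,23)→(1.5,10)  cross = 18.5·10 − 1.5·23 = 150.5000; (r_i+r_j)·cross = 20·150.5000 = 3010.0000
Σcross = 369.0000 → A = |Σcross|/2 = 184.5000 mm²
Σ(r_i+r_j)·cross = 12753.0000 → first moment M = |Σ|/6 = 2125.5000
R_c = M/A = 2125.5000/184.5000 = 11.5203 mm
θ = 237° = 4.136430 rad
V = θ·R_c·A = 4.136430·11.5203·184.5000 = 8791.983 mm³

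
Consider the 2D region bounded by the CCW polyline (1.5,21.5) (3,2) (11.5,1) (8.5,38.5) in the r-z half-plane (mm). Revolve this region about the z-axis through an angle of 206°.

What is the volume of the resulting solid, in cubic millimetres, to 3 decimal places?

Profile (r,z), 4 vertices: (1.5,21.5) (3,2) (11.5,1) (8.5,38.5)
edge 0: (1.5,21.5)→(3,2)  cross = 1.5·2 − 3·21.5 = -61.5000; (r_i+r_j)·cross = 4.5·-61.5000 = -276.7500
edge 1: (3,2)→(11.5,1)  cross = 3·1 − 11.5·2 = -20.0000; (r_i+r_j)·cross = 14.5·-20.0000 = -290.0000
edge 2: (11.5,1)→(8.5,38.5)  cross = 11.5·38.5 − 8.5·1 = 434.2500; (r_i+r_j)·cross = 20·434.2500 = 8685.0000
edge 3: (8.5,38.5)→(1.5,21.5)  cross = 8.5·21.5 − 1.5·38.5 = 125.0000; (r_i+r_j)·cross = 10·125.0000 = 1250.0000
Σcross = 477.7500 → A = |Σcross|/2 = 238.8750 mm²
Σ(r_i+r_j)·cross = 9368.2500 → first moment M = |Σ|/6 = 1561.3750
R_c = M/A = 1561.3750/238.8750 = 6.5364 mm
θ = 206° = 3.595378 rad
V = θ·R_c·A = 3.595378·6.5364·238.8750 = 5613.734 mm³

Volume = 5613.734 mm³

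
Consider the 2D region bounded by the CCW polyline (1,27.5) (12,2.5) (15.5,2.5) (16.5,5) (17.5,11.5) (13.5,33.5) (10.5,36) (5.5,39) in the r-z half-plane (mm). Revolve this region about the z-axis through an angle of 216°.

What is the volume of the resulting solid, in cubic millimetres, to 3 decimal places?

Volume = 13091.017 mm³

Profile (r,z), 8 vertices: (1,27.5) (12,2.5) (15.5,2.5) (16.5,5) (17.5,11.5) (13.5,33.5) (10.5,36) (5.5,39)
edge 0: (1,27.5)→(12,2.5)  cross = 1·2.5 − 12·27.5 = -327.5000; (r_i+r_j)·cross = 13·-327.5000 = -4257.5000
edge 1: (12,2.5)→(15.5,2.5)  cross = 12·2.5 − 15.5·2.5 = -8.7500; (r_i+r_j)·cross = 27.5·-8.7500 = -240.6250
edge 2: (15.5,2.5)→(16.5,5)  cross = 15.5·5 − 16.5·2.5 = 36.2500; (r_i+r_j)·cross = 32·36.2500 = 1160.0000
edge 3: (16.5,5)→(17.5,11.5)  cross = 16.5·11.5 − 17.5·5 = 102.2500; (r_i+r_j)·cross = 34·102.2500 = 3476.5000
edge 4: (17.5,11.5)→(13.5,33.5)  cross = 17.5·33.5 − 13.5·11.5 = 431.0000; (r_i+r_j)·cross = 31·431.0000 = 13361.0000
edge 5: (13.5,33.5)→(10.5,36)  cross = 13.5·36 − 10.5·33.5 = 134.2500; (r_i+r_j)·cross = 24·134.2500 = 3222.0000
edge 6: (10.5,36)→(5.5,39)  cross = 10.5·39 − 5.5·36 = 211.5000; (r_i+r_j)·cross = 16·211.5000 = 3384.0000
edge 7: (5.5,39)→(1,27.5)  cross = 5.5·27.5 − 1·39 = 112.2500; (r_i+r_j)·cross = 6.5·112.2500 = 729.6250
Σcross = 691.2500 → A = |Σcross|/2 = 345.6250 mm²
Σ(r_i+r_j)·cross = 20835.0000 → first moment M = |Σ|/6 = 3472.5000
R_c = M/A = 3472.5000/345.6250 = 10.0470 mm
θ = 216° = 3.769911 rad
V = θ·R_c·A = 3.769911·10.0470·345.6250 = 13091.017 mm³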